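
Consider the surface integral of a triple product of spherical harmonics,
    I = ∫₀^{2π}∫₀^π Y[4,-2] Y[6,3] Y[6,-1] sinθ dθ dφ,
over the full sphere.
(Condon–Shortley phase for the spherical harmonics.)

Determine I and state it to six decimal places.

0.036205

Checks pass: Σm=0; 16 even; l₃=6∈[2,10].
(2·4+1)(2·6+1)(2·6+1) = 1521
Δ: 4! 4! 8! / 17! → 1/15315300
sum: t=0:+1/829440 t=1:−1/25920 t=2:+1/9216 t=3:−1/25920 t=4:+1/829440 = 7/207360
3j²(4 6 6; 0 0 0) = Δ·Π!·Σ² = 28/2431  (sign +1)
sum: t=2:+1/483840 t=3:−1/51840 t=4:+1/69120 = -1/362880
3j²(4 6 6; -2 3 -1) = Δ·Π!·Σ² = 16/17017  (sign +1)
combine: 4πI² = 1521·28/2431·16/17017 = 576/34969
take √, sign +1: I = 0.03620468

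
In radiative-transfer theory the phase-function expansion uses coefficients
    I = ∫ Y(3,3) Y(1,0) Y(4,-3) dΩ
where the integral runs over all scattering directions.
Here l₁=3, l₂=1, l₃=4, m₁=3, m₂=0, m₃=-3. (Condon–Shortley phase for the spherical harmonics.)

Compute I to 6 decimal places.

-0.162868

Checks pass: Σm=0; 8 even; l₃=4∈[2,4].
(2·3+1)(2·1+1)(2·4+1) = 189
Δ: 0! 6! 2! / 9! → 1/252
sum: t=0:+1/36 = 1/36
3j²(3 1 4; 0 0 0) = Δ·Π!·Σ² = 4/63  (sign +1)
sum: t=0:+1/720 = 1/720
3j²(3 1 4; 3 0 -3) = Δ·Π!·Σ² = 1/36  (sign -1)
combine: 4πI² = 189·4/63·1/36 = 1/3
take √, sign -1: I = -0.16286750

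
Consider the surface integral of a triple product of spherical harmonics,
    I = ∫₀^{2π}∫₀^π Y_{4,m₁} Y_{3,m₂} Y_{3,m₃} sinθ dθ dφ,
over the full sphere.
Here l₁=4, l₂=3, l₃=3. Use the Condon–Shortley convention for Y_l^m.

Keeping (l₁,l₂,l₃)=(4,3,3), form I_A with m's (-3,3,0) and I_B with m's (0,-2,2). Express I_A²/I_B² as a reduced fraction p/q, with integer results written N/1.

Same 4,3,3: normalisation and zero-m 3j drop out of the ratio.
A: Δ: 4! 4! 2! / 11! → 1/34650; sum: t=4:+1/288 = 1/288; 3j²(4 3 3; -3 3 0) = Δ·Π!·Σ² = 1/22  (sign -1)
B: Δ: 4! 4! 2! / 11! → 1/34650; sum: t=0:+1/576 t=1:−1/72 = -7/576; 3j²(4 3 3; 0 -2 2) = Δ·Π!·Σ² = 7/198  (sign +1)
I_A²/I_B² = (1/22)/(7/198) = 9/7

9/7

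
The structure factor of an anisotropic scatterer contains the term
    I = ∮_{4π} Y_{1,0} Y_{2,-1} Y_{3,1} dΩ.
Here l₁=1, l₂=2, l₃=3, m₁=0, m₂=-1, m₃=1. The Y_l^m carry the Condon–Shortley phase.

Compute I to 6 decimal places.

Checks pass: Σm=0; 6 even; l₃=3∈[1,3].
(2·1+1)(2·2+1)(2·3+1) = 105
Δ: 0! 2! 4! / 7! → 1/105
sum: t=0:+1/4 = 1/4
3j²(1 2 3; 0 0 0) = Δ·Π!·Σ² = 3/35  (sign -1)
sum: t=0:+1/6 = 1/6
3j²(1 2 3; 0 -1 1) = Δ·Π!·Σ² = 8/105  (sign +1)
combine: 4πI² = 105·3/35·8/105 = 24/35
take √, sign -1: I = -0.23359668

-0.233597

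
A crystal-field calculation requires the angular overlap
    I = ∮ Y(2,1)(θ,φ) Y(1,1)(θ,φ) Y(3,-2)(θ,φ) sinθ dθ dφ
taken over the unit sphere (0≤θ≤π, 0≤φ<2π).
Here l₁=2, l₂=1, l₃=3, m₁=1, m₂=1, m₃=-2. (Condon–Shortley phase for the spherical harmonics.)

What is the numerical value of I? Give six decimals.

0.261169

m-sum 0 ✓  L=6 even ✓  1≤3≤3 ✓
Π(2lᵢ+1) = 5×3×7 = 105
triangle coeff Δ(2,1,3) = 1/105
Σ_t [0,0]: t=0:+1/4 = 1/4
(3j)²=3/35 [(2 1 3; 0 0 0)], sign=-1
Σ_t [0,0]: t=0:+1/12 = 1/12
(3j)²=2/21 [(2 1 3; 1 1 -2)], sign=-1
⇒ 4πI² = 6/7
I = (+1)√(6/7/(4π)) = 0.26116903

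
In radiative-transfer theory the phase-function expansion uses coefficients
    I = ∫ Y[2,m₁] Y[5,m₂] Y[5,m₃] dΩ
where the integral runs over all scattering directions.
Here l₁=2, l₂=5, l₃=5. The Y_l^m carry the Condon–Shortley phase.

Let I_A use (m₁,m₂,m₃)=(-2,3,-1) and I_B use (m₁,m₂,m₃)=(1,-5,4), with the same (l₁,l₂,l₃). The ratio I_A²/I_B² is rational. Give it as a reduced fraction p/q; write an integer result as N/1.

l's match ⇒ only the (l;m) 3-j factors differ between A and B.
A: triangle coeff Δ(2,5,5) = 1/38610; Σ_t [2,2]: t=2:+1/5760 = 1/5760; (3j)²=56/2145 [(2 5 5; -2 3 -1)], sign=+1
B: triangle coeff Δ(2,5,5) = 1/38610; Σ_t [0,0]: t=0:+1/80640 = 1/80640; (3j)²=9/286 [(2 5 5; 1 -5 4)], sign=-1
I_A²/I_B² = (56/2145)/(9/286) = 112/135

112/135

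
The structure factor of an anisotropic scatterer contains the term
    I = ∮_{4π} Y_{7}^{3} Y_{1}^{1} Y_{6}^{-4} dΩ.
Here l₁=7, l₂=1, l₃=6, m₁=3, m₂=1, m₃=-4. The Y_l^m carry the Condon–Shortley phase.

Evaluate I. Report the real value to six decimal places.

Checks pass: Σm=0; 14 even; l₃=6∈[6,8].
(2·7+1)(2·1+1)(2·6+1) = 585
Δ: 2! 12! 0! / 15! → 1/1365
sum: t=1:−1/518400 = -1/518400
3j²(7 1 6; 0 0 0) = Δ·Π!·Σ² = 7/195  (sign -1)
sum: t=2:+1/14515200 = 1/14515200
3j²(7 1 6; 3 1 -4) = Δ·Π!·Σ² = 2/455  (sign +1)
combine: 4πI² = 585·7/195·2/455 = 6/65
take √, sign -1: I = -0.08570655

-0.085707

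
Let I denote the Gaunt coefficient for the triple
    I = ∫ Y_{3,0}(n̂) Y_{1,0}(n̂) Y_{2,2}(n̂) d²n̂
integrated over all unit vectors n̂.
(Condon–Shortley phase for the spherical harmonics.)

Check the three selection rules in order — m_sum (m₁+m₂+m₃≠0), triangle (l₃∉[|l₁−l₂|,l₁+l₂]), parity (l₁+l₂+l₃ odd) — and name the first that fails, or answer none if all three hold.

m₁+m₂+m₃ = 0 + 0 + 2 = 2  ✗
triangle: |3−1|=2 ≤ l₃=2 ≤ 3+1=4
parity: l₁+l₂+l₃ = 6 is even

m_sum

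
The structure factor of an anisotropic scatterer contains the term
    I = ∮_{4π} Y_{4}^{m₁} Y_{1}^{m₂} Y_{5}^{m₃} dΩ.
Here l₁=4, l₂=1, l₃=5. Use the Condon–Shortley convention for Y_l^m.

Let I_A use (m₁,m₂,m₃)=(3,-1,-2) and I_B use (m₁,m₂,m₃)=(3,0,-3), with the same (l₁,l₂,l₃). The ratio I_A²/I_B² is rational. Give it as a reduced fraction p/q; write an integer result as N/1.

Shared (l₁,l₂,l₃)=(4,1,5): N and (l;000)² cancel in I_A²/I_B².
A: Δ = 0!·8!·2!/11! = 1/495; Racah Σ t=0..0: t=0:+1/10080 = 1/10080; ⇒ 3j(4 1 5; 3 -1 -2)² = 1/165, sgn -1
B: Δ = 0!·8!·2!/11! = 1/495; Racah Σ t=0..0: t=0:+1/5040 = 1/5040; ⇒ 3j(4 1 5; 3 0 -3)² = 16/495, sgn +1
I_A²/I_B² = (1/165)/(16/495) = 3/16

3/16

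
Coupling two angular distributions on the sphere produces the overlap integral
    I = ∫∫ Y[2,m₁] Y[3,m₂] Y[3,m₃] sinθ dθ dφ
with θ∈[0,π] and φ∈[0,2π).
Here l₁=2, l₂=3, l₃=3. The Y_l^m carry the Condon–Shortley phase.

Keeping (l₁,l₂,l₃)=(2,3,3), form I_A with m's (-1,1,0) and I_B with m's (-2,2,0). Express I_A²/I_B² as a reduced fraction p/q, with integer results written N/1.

Same 2,3,3: normalisation and zero-m 3j drop out of the ratio.
A: Δ: 2! 2! 4! / 9! → 1/3780; sum: t=1:−1/12 t=2:+1/8 = 1/24; 3j²(2 3 3; -1 1 0) = Δ·Π!·Σ² = 1/210  (sign -1)
B: Δ: 2! 2! 4! / 9! → 1/3780; sum: t=2:+1/24 = 1/24; 3j²(2 3 3; -2 2 0) = Δ·Π!·Σ² = 1/21  (sign -1)
I_A²/I_B² = (1/210)/(1/21) = 1/10

1/10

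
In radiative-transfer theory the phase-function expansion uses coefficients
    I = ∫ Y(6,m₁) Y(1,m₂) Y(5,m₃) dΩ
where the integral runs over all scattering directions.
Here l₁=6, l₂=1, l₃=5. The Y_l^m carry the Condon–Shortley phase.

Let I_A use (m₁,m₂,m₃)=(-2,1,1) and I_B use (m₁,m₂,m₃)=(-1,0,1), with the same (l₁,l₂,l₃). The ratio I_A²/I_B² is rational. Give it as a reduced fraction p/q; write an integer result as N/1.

Same 6,1,5: normalisation and zero-m 3j drop out of the ratio.
A: Δ: 2! 10! 0! / 13! → 1/858; sum: t=2:+1/34560 = 1/34560; 3j²(6 1 5; -2 1 1) = Δ·Π!·Σ² = 14/429  (sign +1)
B: Δ: 2! 10! 0! / 13! → 1/858; sum: t=1:−1/17280 = -1/17280; 3j²(6 1 5; -1 0 1) = Δ·Π!·Σ² = 35/858  (sign -1)
I_A²/I_B² = (14/429)/(35/858) = 4/5

4/5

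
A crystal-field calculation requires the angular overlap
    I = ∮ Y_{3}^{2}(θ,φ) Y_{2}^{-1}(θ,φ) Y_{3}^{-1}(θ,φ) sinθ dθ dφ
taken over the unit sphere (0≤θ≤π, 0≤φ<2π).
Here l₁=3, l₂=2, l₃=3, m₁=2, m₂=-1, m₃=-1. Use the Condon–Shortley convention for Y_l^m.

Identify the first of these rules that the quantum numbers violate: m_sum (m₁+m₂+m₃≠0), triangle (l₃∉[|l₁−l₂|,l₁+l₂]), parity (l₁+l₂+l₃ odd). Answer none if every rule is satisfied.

m₁+m₂+m₃ = 2 − 1 − 1 = 0  ✓
triangle: |3−2|=1 ≤ l₃=3 ≤ 3+2=5  ✓
parity: l₁+l₂+l₃ = 8 is even  ✓

none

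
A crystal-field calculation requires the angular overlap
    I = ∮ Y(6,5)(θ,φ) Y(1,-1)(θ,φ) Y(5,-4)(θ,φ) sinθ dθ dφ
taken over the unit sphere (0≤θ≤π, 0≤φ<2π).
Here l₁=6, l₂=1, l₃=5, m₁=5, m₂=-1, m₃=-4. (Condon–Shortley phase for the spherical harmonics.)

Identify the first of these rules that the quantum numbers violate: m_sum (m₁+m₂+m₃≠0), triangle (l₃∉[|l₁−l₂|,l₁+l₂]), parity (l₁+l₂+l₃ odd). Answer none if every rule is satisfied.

none

Σmᵢ = 0  ✓
l₃∈[|l₁−l₂|,l₁+l₂]=[5,7], have l₃=5  ✓
Σlᵢ = 12 ⇒ even  ✓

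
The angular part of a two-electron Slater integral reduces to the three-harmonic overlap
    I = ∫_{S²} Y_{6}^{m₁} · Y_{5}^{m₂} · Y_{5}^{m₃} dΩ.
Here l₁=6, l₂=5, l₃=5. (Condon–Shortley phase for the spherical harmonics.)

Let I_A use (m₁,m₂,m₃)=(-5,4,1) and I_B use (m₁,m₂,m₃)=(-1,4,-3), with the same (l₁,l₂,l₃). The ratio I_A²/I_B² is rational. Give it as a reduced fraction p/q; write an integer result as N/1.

81/77

Shared (l₁,l₂,l₃)=(6,5,5): N and (l;000)² cancel in I_A²/I_B².
A: Δ = 6!·6!·4!/17! = 1/28588560; Racah Σ t=5..6: t=5:−1/2073600 t=6:+1/518400 = 1/691200; ⇒ 3j(6 5 5; -5 4 1)² = 81/4420, sgn +1
B: Δ = 6!·6!·4!/17! = 1/28588560; Racah Σ t=5..6: t=5:−1/138240 t=6:+1/518400 = -11/2073600; ⇒ 3j(6 5 5; -1 4 -3)² = 77/4420, sgn -1
I_A²/I_B² = (81/4420)/(77/4420) = 81/77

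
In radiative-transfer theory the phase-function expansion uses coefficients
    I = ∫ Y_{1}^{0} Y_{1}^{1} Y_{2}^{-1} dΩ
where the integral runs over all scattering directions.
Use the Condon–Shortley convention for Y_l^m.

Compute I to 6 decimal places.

Rules hold: Σm=0, L=4 even, 0≤2≤2.
N = 3·3·5 = 45
Δ = 0!·2!·2!/5! = 1/30
Racah Σ t=0..0: t=0:+1/1 = 1/1
⇒ 3j(1 1 2; 0 0 0)² = 2/15, sgn +1
Racah Σ t=0..0: t=0:+1/2 = 1/2
⇒ 3j(1 1 2; 0 1 -1)² = 1/10, sgn -1
4πI² = N·(3j₀)²·(3jₘ)² = 3/5
I = -1·√(0.6/4π) = -0.21850969

-0.218510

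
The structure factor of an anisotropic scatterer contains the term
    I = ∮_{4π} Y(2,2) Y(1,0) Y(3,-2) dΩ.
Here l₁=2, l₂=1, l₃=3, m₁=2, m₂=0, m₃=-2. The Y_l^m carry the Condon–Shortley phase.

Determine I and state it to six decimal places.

m-sum 0 ✓  L=6 even ✓  1≤3≤3 ✓
Π(2lᵢ+1) = 5×3×7 = 105
triangle coeff Δ(2,1,3) = 1/105
Σ_t [0,0]: t=0:+1/4 = 1/4
(3j)²=3/35 [(2 1 3; 0 0 0)], sign=-1
Σ_t [0,0]: t=0:+1/24 = 1/24
(3j)²=1/21 [(2 1 3; 2 0 -2)], sign=-1
⇒ 4πI² = 3/7
I = (+1)√(3/7/(4π)) = 0.18467439

0.184674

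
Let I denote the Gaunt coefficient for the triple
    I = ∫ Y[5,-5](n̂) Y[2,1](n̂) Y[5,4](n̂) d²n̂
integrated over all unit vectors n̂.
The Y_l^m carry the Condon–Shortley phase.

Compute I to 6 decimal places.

-0.187924

Rules hold: Σm=0, L=12 even, 3≤5≤7.
N = 11·5·11 = 605
Δ = 2!·8!·2!/13! = 1/38610
Racah Σ t=0..2: t=0:+1/2880 t=1:−1/576 t=2:+1/2880 = -1/960
⇒ 3j(5 2 5; 0 0 0)² = 10/429, sgn +1
Racah Σ t=2..2: t=2:+1/80640 = 1/80640
⇒ 3j(5 2 5; -5 1 4)² = 9/286, sgn -1
4πI² = N·(3j₀)²·(3jₘ)² = 75/169
I = -1·√(0.443787/4π) = -0.18792404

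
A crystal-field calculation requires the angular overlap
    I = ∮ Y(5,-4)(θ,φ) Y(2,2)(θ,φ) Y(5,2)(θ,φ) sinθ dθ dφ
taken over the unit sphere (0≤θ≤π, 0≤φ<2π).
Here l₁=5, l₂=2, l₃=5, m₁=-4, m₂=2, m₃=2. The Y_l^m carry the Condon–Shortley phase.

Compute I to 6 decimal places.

-0.137240

Checks pass: Σm=0; 12 even; l₃=5∈[3,7].
(2·5+1)(2·2+1)(2·5+1) = 605
Δ: 2! 8! 2! / 13! → 1/38610
sum: t=0:+1/2880 t=1:−1/576 t=2:+1/2880 = -1/960
3j²(5 2 5; 0 0 0) = Δ·Π!·Σ² = 10/429  (sign +1)
sum: t=2:+1/20160 = 1/20160
3j²(5 2 5; -4 2 2) = Δ·Π!·Σ² = 12/715  (sign -1)
combine: 4πI² = 605·10/429·12/715 = 40/169
take √, sign -1: I = -0.13724032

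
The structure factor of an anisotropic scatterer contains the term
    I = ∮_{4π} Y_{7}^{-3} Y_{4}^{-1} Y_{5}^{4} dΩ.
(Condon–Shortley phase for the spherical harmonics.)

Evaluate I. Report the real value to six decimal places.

m-sum 0 ✓  L=16 even ✓  3≤5≤11 ✓
Π(2lᵢ+1) = 15×9×11 = 1485
triangle coeff Δ(7,4,5) = 1/6126120
Σ_t [2,4]: t=2:+1/69120 t=3:−1/20736 t=4:+1/69120 = -1/51840
(3j)²=280/21879 [(7 4 5; 0 0 0)], sign=+1
Σ_t [2,3]: t=2:+1/1935360 t=3:−1/362880 = -13/5806080
(3j)²=195/10472 [(7 4 5; -3 -1 4)], sign=+1
⇒ 4πI² = 1125/3179
I = (+1)√(1125/3179/(4π)) = 0.16781318

0.167813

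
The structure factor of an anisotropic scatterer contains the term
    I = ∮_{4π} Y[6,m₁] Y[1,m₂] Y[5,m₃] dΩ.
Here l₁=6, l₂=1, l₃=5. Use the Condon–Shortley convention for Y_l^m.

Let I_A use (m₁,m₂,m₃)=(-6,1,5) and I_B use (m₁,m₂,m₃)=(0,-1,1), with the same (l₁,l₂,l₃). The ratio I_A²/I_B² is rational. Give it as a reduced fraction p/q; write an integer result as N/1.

Shared (l₁,l₂,l₃)=(6,1,5): N and (l;000)² cancel in I_A²/I_B².
A: Δ = 2!·10!·0!/13! = 1/858; Racah Σ t=2..2: t=2:+1/7257600 = 1/7257600; ⇒ 3j(6 1 5; -6 1 5)² = 1/13, sgn +1
B: Δ = 2!·10!·0!/13! = 1/858; Racah Σ t=0..0: t=0:+1/34560 = 1/34560; ⇒ 3j(6 1 5; 0 -1 1)² = 5/286, sgn +1
I_A²/I_B² = (1/13)/(5/286) = 22/5

22/5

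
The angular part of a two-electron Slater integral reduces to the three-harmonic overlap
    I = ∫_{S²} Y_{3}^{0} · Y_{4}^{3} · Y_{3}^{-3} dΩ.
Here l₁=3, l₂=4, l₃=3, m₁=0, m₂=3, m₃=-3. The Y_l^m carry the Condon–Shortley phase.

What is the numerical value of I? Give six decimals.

Checks pass: Σm=0; 10 even; l₃=3∈[1,7].
(2·3+1)(2·4+1)(2·3+1) = 441
Δ: 4! 2! 4! / 11! → 1/34650
sum: t=1:−1/72 t=2:+1/16 t=3:−1/72 = 5/144
3j²(3 4 3; 0 0 0) = Δ·Π!·Σ² = 2/77  (sign -1)
sum: t=3:−1/288 = -1/288
3j²(3 4 3; 0 3 -3) = Δ·Π!·Σ² = 1/22  (sign -1)
combine: 4πI² = 441·2/77·1/22 = 63/121
take √, sign +1: I = 0.20355073

0.203551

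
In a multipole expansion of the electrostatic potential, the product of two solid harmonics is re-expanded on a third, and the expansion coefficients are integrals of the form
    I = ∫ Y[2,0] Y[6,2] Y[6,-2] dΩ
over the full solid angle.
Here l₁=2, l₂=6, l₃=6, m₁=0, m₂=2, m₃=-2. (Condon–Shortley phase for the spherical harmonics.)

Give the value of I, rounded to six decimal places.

Checks pass: Σm=0; 14 even; l₃=6∈[4,8].
(2·2+1)(2·6+1)(2·6+1) = 845
Δ: 2! 2! 10! / 15! → 1/90090
sum: t=0:+1/69120 t=1:−1/14400 t=2:+1/69120 = -7/172800
3j²(2 6 6; 0 0 0) = Δ·Π!·Σ² = 14/715  (sign -1)
sum: t=0:+1/322560 t=1:−1/30240 t=2:+1/69120 = -1/64512
3j²(2 6 6; 0 2 -2) = Δ·Π!·Σ² = 10/1001  (sign -1)
combine: 4πI² = 845·14/715·10/1001 = 20/121
take √, sign +1: I = 0.11468784

0.114688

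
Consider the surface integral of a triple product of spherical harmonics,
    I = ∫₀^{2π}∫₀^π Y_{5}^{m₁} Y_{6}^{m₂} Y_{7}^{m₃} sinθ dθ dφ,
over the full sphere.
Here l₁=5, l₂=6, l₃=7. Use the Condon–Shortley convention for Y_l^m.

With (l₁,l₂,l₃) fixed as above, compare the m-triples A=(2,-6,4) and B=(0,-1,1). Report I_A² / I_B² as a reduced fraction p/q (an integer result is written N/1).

4235/1156

Same 5,6,7: normalisation and zero-m 3j drop out of the ratio.
A: Δ: 4! 6! 8! / 19! → 1/174594420; sum: t=0:+1/34836480 = 1/34836480; 3j²(5 6 7; 2 -6 4) = Δ·Π!·Σ² = 275/16796  (sign -1)
B: Δ: 4! 6! 8! / 19! → 1/174594420; sum: t=0:+1/2073600 t=1:−1/165888 t=2:+1/103680 t=3:−1/414720 t=4:+1/14515200 = 17/9676800; 3j²(5 6 7; 0 -1 1) = Δ·Π!·Σ² = 85/19019  (sign +1)
I_A²/I_B² = (275/16796)/(85/19019) = 4235/1156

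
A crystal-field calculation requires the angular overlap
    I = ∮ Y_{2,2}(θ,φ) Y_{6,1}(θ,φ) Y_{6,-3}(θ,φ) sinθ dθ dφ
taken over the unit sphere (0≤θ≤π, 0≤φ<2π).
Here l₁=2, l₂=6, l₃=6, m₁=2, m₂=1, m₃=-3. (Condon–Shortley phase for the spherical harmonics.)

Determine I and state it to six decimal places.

m-sum 0 ✓  L=14 even ✓  4≤6≤8 ✓
Π(2lᵢ+1) = 5×13×13 = 845
triangle coeff Δ(2,6,6) = 1/90090
Σ_t [0,2]: t=0:+1/69120 t=1:−1/14400 t=2:+1/69120 = -7/172800
(3j)²=14/715 [(2 6 6; 0 0 0)], sign=-1
Σ_t [0,0]: t=0:+1/120960 = 1/120960
(3j)²=24/1001 [(2 6 6; 2 1 -3)], sign=-1
⇒ 4πI² = 48/121
I = (+1)√(48/121/(4π)) = 0.17767364

0.177674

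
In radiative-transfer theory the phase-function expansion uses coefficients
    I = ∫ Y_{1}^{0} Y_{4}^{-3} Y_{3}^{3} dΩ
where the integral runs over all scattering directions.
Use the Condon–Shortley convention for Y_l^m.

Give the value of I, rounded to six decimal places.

m-sum 0 ✓  L=8 even ✓  3≤3≤5 ✓
Π(2lᵢ+1) = 3×9×7 = 189
triangle coeff Δ(1,4,3) = 1/252
Σ_t [1,1]: t=1:−1/36 = -1/36
(3j)²=4/63 [(1 4 3; 0 0 0)], sign=+1
Σ_t [1,1]: t=1:−1/720 = -1/720
(3j)²=1/36 [(1 4 3; 0 -3 3)], sign=-1
⇒ 4πI² = 1/3
I = (-1)√(1/3/(4π)) = -0.16286750

-0.162868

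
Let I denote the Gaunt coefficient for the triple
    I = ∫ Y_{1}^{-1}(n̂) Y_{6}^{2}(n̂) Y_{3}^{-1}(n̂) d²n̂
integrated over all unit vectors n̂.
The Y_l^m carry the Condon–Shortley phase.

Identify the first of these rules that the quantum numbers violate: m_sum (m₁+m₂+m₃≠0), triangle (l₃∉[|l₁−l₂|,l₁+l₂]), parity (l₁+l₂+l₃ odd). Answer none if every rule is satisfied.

Σmᵢ = 0  ✓
l₃∈[|l₁−l₂|,l₁+l₂]=[5,7], have l₃=3  ✗
Σlᵢ = 10 ⇒ even

triangle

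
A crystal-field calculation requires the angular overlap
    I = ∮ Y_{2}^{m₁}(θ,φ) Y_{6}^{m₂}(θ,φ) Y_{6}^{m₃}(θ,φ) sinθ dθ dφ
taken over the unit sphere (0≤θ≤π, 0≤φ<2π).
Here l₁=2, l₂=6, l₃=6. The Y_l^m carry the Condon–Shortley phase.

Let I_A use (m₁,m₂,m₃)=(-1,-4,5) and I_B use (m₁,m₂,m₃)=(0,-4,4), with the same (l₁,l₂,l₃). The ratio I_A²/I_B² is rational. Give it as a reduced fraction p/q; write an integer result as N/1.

l's match ⇒ only the (l;m) 3-j factors differ between A and B.
A: triangle coeff Δ(2,6,6) = 1/90090; Σ_t [1,2]: t=1:−1/725760 t=2:+1/7257600 = -1/806400; (3j)²=27/910 [(2 6 6; -1 -4 5)], sign=+1
B: triangle coeff Δ(2,6,6) = 1/90090; Σ_t [0,2]: t=0:+1/322560 t=1:−1/362880 t=2:+1/14515200 = 1/2419200; (3j)²=2/5005 [(2 6 6; 0 -4 4)], sign=+1
I_A²/I_B² = (27/910)/(2/5005) = 297/4

297/4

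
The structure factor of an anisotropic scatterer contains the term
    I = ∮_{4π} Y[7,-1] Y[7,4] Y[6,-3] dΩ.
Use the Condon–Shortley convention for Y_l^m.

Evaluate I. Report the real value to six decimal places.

m-sum 0 ✓  L=20 even ✓  0≤6≤14 ✓
Π(2lᵢ+1) = 15×15×13 = 2925
triangle coeff Δ(7,7,6) = 1/2444321880
Σ_t [1,7]: t=1:−1/2612736000 t=2:+1/20736000 t=3:−1/1658880 t=4:+1/746496 t=5:−1/1658880 t=6:+1/20736000 t=7:−1/2612736000 = 1/4354560
(3j)²=1000/138567 [(7 7 6; 0 0 0)], sign=+1
Σ_t [5,8]: t=5:−1/18662400 t=6:+1/8294400 t=7:−1/29030400 t=8:+1/1045094400 = 1/29859840
(3j)²=175/25194 [(7 7 6; -1 4 -3)], sign=-1
⇒ 4πI² = 2187500/14919047
I = (-1)√(2187500/14919047/(4π)) = -0.10801860

-0.108019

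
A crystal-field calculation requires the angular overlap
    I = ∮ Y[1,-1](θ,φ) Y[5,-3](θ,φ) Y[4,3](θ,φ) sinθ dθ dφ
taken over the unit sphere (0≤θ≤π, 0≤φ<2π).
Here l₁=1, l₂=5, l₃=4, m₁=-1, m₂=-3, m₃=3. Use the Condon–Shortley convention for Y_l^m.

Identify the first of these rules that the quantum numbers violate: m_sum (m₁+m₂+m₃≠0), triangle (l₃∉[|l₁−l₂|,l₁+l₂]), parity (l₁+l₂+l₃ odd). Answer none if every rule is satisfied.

m_sum

m₁+m₂+m₃ = -1 − 3 + 3 = -1  ✗
triangle: |1−5|=4 ≤ l₃=4 ≤ 1+5=6
parity: l₁+l₂+l₃ = 10 is even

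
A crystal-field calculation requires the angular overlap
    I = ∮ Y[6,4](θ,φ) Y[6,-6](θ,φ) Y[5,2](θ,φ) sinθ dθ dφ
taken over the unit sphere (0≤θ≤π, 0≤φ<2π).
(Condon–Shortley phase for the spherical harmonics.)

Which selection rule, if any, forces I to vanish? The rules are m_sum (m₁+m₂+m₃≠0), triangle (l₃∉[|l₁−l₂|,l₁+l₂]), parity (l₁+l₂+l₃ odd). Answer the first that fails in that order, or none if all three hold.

m₁+m₂+m₃ = 4 − 6 + 2 = 0  ✓
triangle: |6−6|=0 ≤ l₃=5 ≤ 6+6=12  ✓
parity: l₁+l₂+l₃ = 17 is odd  ✗

parity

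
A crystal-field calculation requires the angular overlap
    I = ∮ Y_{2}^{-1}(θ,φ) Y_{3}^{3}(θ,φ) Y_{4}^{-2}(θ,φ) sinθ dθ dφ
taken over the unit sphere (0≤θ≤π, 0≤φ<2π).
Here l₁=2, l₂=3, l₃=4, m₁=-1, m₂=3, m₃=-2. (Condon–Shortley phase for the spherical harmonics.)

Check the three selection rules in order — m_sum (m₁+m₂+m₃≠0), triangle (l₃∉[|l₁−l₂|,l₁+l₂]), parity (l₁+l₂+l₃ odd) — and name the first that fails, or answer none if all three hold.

azimuthal sum: -1 + 3 − 2 = 0  ✓
1 ≤ 4 ≤ 5 (triangle on l)  ✓
L = 2 + 3 + 4 = 9 (odd)  ✗

parity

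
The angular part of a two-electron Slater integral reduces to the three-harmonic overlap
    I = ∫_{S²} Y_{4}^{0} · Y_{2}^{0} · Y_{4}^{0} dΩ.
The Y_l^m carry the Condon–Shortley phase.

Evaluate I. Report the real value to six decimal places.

Rules hold: Σm=0, L=10 even, 2≤4≤6.
N = 9·5·9 = 405
Δ = 2!·6!·2!/11! = 1/13860
Racah Σ t=0..2: t=0:+1/192 t=1:−1/36 t=2:+1/192 = -5/288
⇒ 3j(4 2 4; 0 0 0)² = 20/693, sgn -1
(m-triple is (0,0,0) — same symbol as above.)
4πI² = N·(3j₀)²·(3jₘ)² = 2000/5929
I = +1·√(0.337325/4π) = 0.16383977

0.163840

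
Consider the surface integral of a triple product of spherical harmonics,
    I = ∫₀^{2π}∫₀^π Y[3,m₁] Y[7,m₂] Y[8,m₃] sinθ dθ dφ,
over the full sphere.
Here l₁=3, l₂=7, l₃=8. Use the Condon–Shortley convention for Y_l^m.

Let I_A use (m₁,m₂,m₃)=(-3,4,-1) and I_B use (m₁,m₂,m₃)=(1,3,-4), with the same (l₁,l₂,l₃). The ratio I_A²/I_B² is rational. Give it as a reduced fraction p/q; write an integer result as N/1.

2625/6241

Same 3,7,8: normalisation and zero-m 3j drop out of the ratio.
A: Δ: 2! 4! 12! / 19! → 1/5290740; sum: t=2:+1/104509440 = 1/104509440; 3j²(3 7 8; -3 4 -1) = Δ·Π!·Σ² = 275/50388  (sign -1)
B: Δ: 2! 4! 12! / 19! → 1/5290740; sum: t=0:+1/58060800 t=1:−1/13063680 t=2:+1/46448640 = -79/2090188800; 3j²(3 7 8; 1 3 -4) = Δ·Π!·Σ² = 68651/5290740  (sign -1)
I_A²/I_B² = (275/50388)/(68651/5290740) = 2625/6241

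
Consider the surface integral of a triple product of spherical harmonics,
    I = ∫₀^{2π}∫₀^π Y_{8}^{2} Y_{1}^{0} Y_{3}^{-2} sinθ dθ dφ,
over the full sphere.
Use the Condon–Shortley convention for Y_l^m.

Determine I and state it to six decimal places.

l₃=3 ∉ [7,9] — triangle fails ⇒ I = 0

0.000000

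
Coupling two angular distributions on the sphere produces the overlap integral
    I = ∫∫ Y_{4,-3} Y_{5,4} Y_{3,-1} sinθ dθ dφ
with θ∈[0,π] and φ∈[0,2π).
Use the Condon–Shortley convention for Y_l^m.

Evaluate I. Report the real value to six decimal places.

m-sum 0 ✓  L=12 even ✓  1≤3≤9 ✓
Π(2lᵢ+1) = 9×11×7 = 693
triangle coeff Δ(4,5,3) = 1/180180
Σ_t [2,4]: t=2:+1/576 t=3:−1/144 t=4:+1/576 = -1/288
(3j)²=20/1001 [(4 5 3; 0 0 0)], sign=+1
Σ_t [5,6]: t=5:−1/5760 t=6:+1/4320 = 1/17280
(3j)²=7/4290 [(4 5 3; -3 4 -1)], sign=+1
⇒ 4πI² = 42/1859
I = (+1)√(42/1859/(4π)) = 0.04240138

0.042401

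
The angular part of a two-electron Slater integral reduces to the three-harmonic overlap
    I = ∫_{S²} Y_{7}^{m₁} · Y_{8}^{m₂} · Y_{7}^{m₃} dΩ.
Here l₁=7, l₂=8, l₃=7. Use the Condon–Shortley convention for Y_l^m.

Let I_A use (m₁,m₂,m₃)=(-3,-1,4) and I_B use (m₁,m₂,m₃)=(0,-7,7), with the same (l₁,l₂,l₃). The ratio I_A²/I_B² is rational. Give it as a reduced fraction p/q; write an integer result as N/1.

Same 7,8,7: normalisation and zero-m 3j drop out of the ratio.
A: Δ: 8! 6! 8! / 23! → 1/22086194130; sum: t=4:+1/298598400 t=5:−1/124416000 t=6:+1/348364800 t=7:−1/7315660800 = -143/73156608000; 3j²(7 8 7; -3 -1 4) = Δ·Π!·Σ² = 1716/260015  (sign +1)
B: Δ: 8! 6! 8! / 23! → 1/22086194130; sum: t=1:−1/146313216000 = -1/146313216000; 3j²(7 8 7; 0 -7 7) = Δ·Π!·Σ² = 91/14858  (sign -1)
I_A²/I_B² = (1716/260015)/(91/14858) = 264/245

264/245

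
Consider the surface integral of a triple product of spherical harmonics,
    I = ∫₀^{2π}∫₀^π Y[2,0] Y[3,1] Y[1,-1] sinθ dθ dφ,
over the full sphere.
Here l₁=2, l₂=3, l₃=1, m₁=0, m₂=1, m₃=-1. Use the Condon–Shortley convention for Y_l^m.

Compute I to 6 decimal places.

Checks pass: Σm=0; 6 even; l₃=1∈[1,5].
(2·2+1)(2·3+1)(2·1+1) = 105
Δ: 4! 0! 2! / 7! → 1/105
sum: t=2:+1/4 = 1/4
3j²(2 3 1; 0 0 0) = Δ·Π!·Σ² = 3/35  (sign -1)
sum: t=2:+1/8 = 1/8
3j²(2 3 1; 0 1 -1) = Δ·Π!·Σ² = 2/35  (sign +1)
combine: 4πI² = 105·3/35·2/35 = 18/35
take √, sign -1: I = -0.20230066

-0.202301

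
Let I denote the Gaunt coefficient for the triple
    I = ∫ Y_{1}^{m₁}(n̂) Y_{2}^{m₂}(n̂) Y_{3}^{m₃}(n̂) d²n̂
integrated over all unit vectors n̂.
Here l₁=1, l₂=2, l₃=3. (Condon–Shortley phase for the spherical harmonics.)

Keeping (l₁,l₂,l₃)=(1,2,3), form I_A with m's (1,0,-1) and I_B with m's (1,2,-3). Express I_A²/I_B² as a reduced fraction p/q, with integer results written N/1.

l's match ⇒ only the (l;m) 3-j factors differ between A and B.
A: triangle coeff Δ(1,2,3) = 1/105; Σ_t [0,0]: t=0:+1/8 = 1/8; (3j)²=2/35 [(1 2 3; 1 0 -1)], sign=+1
B: triangle coeff Δ(1,2,3) = 1/105; Σ_t [0,0]: t=0:+1/48 = 1/48; (3j)²=1/7 [(1 2 3; 1 2 -3)], sign=+1
I_A²/I_B² = (2/35)/(1/7) = 2/5

2/5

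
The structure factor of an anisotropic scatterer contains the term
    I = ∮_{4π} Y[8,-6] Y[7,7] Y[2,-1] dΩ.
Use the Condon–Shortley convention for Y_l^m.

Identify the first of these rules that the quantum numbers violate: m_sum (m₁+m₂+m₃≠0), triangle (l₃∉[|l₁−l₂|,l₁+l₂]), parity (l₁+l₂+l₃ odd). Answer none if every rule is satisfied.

Σmᵢ = 0  ✓
l₃∈[|l₁−l₂|,l₁+l₂]=[1,15], have l₃=2  ✓
Σlᵢ = 17 ⇒ odd  ✗

parity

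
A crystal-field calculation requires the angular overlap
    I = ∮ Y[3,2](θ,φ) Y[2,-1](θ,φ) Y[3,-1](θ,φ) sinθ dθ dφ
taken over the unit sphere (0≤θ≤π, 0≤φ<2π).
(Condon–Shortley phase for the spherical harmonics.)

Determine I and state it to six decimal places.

0.162868

m-sum 0 ✓  L=8 even ✓  1≤3≤5 ✓
Π(2lᵢ+1) = 7×5×7 = 245
triangle coeff Δ(3,2,3) = 1/3780
Σ_t [0,2]: t=0:+1/24 t=1:−1/4 t=2:+1/24 = -1/6
(3j)²=4/105 [(3 2 3; 0 0 0)], sign=+1
Σ_t [0,1]: t=0:+1/12 t=1:−1/48 = 1/16
(3j)²=1/28 [(3 2 3; 2 -1 -1)], sign=+1
⇒ 4πI² = 1/3
I = (+1)√(1/3/(4π)) = 0.16286750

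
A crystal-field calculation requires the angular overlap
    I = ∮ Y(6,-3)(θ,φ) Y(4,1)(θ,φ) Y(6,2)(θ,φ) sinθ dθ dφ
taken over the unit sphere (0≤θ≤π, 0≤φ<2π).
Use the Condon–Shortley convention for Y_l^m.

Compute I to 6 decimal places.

Checks pass: Σm=0; 16 even; l₃=6∈[2,10].
(2·6+1)(2·4+1)(2·6+1) = 1521
Δ: 4! 8! 4! / 17! → 1/15315300
sum: t=0:+1/829440 t=1:−1/25920 t=2:+1/9216 t=3:−1/25920 t=4:+1/829440 = 7/207360
3j²(6 4 6; 0 0 0) = Δ·Π!·Σ² = 28/2431  (sign +1)
sum: t=1:−1/5806080 t=2:+1/120960 t=3:−1/34560 t=4:+1/103680 = -13/1161216
3j²(6 4 6; -3 1 2) = Δ·Π!·Σ² = 65/5236  (sign -1)
combine: 4πI² = 1521·28/2431·65/5236 = 7605/34969
take √, sign -1: I = -0.13155370

-0.131554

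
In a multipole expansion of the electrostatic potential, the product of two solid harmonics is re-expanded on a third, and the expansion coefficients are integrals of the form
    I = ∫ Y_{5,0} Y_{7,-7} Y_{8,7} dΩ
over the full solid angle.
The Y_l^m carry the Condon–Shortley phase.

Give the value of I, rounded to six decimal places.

Checks pass: Σm=0; 20 even; l₃=8∈[2,12].
(2·5+1)(2·7+1)(2·8+1) = 2805
Δ: 4! 6! 10! / 21! → 1/814773960
sum: t=0:+1/87091200 t=1:−1/4976640 t=2:+1/2073600 t=3:−1/4976640 t=4:+1/87091200 = 1/9676800
3j²(5 7 8; 0 0 0) = Δ·Π!·Σ² = 360/46189  (sign +1)
sum: t=0:+1/10450944000 = 1/10450944000
3j²(5 7 8; 0 -7 7) = Δ·Π!·Σ² = 143/7752  (sign -1)
combine: 4πI² = 2805·360/46189·143/7752 = 2475/6137
take √, sign -1: I = -0.17914497

-0.179145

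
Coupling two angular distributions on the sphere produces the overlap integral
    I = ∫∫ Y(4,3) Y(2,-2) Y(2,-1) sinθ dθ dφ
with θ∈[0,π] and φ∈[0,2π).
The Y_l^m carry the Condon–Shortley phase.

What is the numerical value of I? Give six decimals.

-0.238414

Rules hold: Σm=0, L=8 even, 2≤2≤6.
N = 9·5·5 = 225
Δ = 4!·4!·0!/9! = 1/630
Racah Σ t=2..2: t=2:+1/16 = 1/16
⇒ 3j(4 2 2; 0 0 0)² = 2/35, sgn +1
Racah Σ t=0..0: t=0:+1/144 = 1/144
⇒ 3j(4 2 2; 3 -2 -1)² = 1/18, sgn -1
4πI² = N·(3j₀)²·(3jₘ)² = 5/7
I = -1·√(0.714286/4π) = -0.23841361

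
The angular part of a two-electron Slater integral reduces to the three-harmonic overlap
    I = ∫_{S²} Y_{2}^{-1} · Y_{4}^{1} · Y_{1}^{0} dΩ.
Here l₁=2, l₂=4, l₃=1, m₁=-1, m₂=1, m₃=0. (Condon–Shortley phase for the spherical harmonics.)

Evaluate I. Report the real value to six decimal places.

triangle: need 2≤l₃≤6, have 1; I=0

0.000000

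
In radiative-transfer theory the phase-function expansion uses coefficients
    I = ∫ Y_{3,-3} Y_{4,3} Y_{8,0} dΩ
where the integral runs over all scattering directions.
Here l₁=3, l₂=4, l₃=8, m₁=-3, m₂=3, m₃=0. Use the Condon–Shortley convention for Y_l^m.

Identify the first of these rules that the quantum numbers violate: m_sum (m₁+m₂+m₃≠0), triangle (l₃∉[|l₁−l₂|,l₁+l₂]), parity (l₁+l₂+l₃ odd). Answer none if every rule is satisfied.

triangle

azimuthal sum: -3 + 3 + 0 = 0  ✓
1 ≤ 8 ≤ 7 (triangle on l)  ✗
L = 3 + 4 + 8 = 15 (odd)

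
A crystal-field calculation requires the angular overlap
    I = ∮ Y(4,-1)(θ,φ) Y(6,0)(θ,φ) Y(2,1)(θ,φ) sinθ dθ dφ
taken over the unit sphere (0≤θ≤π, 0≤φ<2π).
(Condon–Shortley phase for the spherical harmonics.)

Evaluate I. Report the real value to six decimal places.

0.174223

m-sum 0 ✓  L=12 even ✓  2≤2≤10 ✓
Π(2lᵢ+1) = 9×13×5 = 585
triangle coeff Δ(4,6,2) = 1/6435
Σ_t [4,4]: t=4:+1/2304 = 1/2304
(3j)²=5/143 [(4 6 2; 0 0 0)], sign=+1
Σ_t [5,5]: t=5:−1/4320 = -1/4320
(3j)²=8/429 [(4 6 2; -1 0 1)], sign=+1
⇒ 4πI² = 600/1573
I = (+1)√(600/1573/(4π)) = 0.17422334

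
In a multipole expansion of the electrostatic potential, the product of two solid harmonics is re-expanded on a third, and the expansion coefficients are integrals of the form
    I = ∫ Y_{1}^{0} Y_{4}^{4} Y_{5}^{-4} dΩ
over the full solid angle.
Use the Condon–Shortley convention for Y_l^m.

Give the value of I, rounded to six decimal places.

Checks pass: Σm=0; 10 even; l₃=5∈[3,5].
(2·1+1)(2·4+1)(2·5+1) = 297
Δ: 0! 2! 8! / 11! → 1/495
sum: t=0:+1/576 = 1/576
3j²(1 4 5; 0 0 0) = Δ·Π!·Σ² = 5/99  (sign -1)
sum: t=0:+1/40320 = 1/40320
3j²(1 4 5; 0 4 -4) = Δ·Π!·Σ² = 1/55  (sign -1)
combine: 4πI² = 297·5/99·1/55 = 3/11
take √, sign +1: I = 0.14731920

0.147319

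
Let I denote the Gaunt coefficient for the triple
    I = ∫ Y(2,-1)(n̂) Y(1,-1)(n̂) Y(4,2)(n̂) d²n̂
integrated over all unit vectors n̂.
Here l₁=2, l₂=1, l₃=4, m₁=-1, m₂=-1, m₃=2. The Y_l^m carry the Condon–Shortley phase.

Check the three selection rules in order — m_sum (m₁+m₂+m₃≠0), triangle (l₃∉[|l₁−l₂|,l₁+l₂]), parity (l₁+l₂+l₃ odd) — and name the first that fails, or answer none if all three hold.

triangle

azimuthal sum: -1 − 1 + 2 = 0  ✓
1 ≤ 4 ≤ 3 (triangle on l)  ✗
L = 2 + 1 + 4 = 7 (odd)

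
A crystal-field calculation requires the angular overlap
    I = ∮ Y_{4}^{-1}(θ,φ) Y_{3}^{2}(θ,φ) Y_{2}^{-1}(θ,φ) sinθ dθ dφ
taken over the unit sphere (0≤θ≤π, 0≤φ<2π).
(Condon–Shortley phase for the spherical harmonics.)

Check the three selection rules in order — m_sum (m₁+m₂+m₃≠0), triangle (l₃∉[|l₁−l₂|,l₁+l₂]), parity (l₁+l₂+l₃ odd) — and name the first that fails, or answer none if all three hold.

azimuthal sum: -1 + 2 − 1 = 0  ✓
1 ≤ 2 ≤ 7 (triangle on l)  ✓
L = 4 + 3 + 2 = 9 (odd)  ✗

parity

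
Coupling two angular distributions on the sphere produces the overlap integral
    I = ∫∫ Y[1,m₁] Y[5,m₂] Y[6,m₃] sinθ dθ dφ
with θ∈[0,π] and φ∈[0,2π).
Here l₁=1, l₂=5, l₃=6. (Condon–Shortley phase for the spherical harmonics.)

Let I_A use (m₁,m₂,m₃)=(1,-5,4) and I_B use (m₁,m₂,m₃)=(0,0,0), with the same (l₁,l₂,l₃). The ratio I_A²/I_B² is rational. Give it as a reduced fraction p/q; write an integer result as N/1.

1/36

l's match ⇒ only the (l;m) 3-j factors differ between A and B.
A: triangle coeff Δ(1,5,6) = 1/858; Σ_t [0,0]: t=0:+1/7257600 = 1/7257600; (3j)²=1/858 [(1 5 6; 1 -5 4)], sign=+1
B: triangle coeff Δ(1,5,6) = 1/858; Σ_t [0,0]: t=0:+1/14400 = 1/14400; (3j)²=6/143 [(1 5 6; 0 0 0)], sign=+1
I_A²/I_B² = (1/858)/(6/143) = 1/36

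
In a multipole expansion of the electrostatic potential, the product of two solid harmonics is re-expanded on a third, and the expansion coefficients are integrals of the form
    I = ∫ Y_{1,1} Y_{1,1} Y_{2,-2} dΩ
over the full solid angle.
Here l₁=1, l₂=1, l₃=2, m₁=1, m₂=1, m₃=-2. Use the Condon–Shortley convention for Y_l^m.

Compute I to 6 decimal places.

0.309019

Checks pass: Σm=0; 4 even; l₃=2∈[0,2].
(2·1+1)(2·1+1)(2·2+1) = 45
Δ: 0! 2! 2! / 5! → 1/30
sum: t=0:+1/1 = 1/1
3j²(1 1 2; 0 0 0) = Δ·Π!·Σ² = 2/15  (sign +1)
sum: t=0:+1/4 = 1/4
3j²(1 1 2; 1 1 -2) = Δ·Π!·Σ² = 1/5  (sign +1)
combine: 4πI² = 45·2/15·1/5 = 6/5
take √, sign +1: I = 0.30901936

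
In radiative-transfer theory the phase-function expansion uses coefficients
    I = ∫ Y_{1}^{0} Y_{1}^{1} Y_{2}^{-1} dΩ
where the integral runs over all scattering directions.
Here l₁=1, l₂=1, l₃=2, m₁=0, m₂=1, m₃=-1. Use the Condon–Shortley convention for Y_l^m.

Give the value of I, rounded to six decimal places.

Checks pass: Σm=0; 4 even; l₃=2∈[0,2].
(2·1+1)(2·1+1)(2·2+1) = 45
Δ: 0! 2! 2! / 5! → 1/30
sum: t=0:+1/1 = 1/1
3j²(1 1 2; 0 0 0) = Δ·Π!·Σ² = 2/15  (sign +1)
sum: t=0:+1/2 = 1/2
3j²(1 1 2; 0 1 -1) = Δ·Π!·Σ² = 1/10  (sign -1)
combine: 4πI² = 45·2/15·1/10 = 3/5
take √, sign -1: I = -0.21850969

-0.218510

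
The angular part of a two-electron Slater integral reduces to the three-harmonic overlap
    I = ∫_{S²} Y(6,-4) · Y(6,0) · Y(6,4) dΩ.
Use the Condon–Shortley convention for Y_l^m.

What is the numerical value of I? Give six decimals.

-0.022901

Checks pass: Σm=0; 18 even; l₃=6∈[0,12].
(2·6+1)(2·6+1)(2·6+1) = 2197
Δ: 6! 6! 6! / 19! → 1/325909584
sum: t=0:+1/373248000 t=1:−1/1728000 t=2:+1/110592 t=3:−1/46656 t=4:+1/110592 t=5:−1/1728000 t=6:+1/373248000 = -7/1555200
3j²(6 6 6; 0 0 0) = Δ·Π!·Σ² = 400/46189  (sign -1)
sum: t=4:+1/1658880 t=5:−1/1728000 t=6:+1/24883200 = 1/15552000
3j²(6 6 6; -4 0 4) = Δ·Π!·Σ² = 16/46189  (sign +1)
combine: 4πI² = 2197·400/46189·16/46189 = 83200/12623809
take √, sign -1: I = -0.02290137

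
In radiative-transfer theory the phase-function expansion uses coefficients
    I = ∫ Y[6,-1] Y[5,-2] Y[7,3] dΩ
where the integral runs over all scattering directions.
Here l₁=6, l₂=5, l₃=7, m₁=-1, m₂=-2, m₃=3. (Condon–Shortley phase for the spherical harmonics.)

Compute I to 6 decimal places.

-0.036891

Checks pass: Σm=0; 18 even; l₃=7∈[1,11].
(2·6+1)(2·5+1)(2·7+1) = 2145
Δ: 4! 8! 6! / 19! → 1/174594420
sum: t=0:+1/4147200 t=1:−1/207360 t=2:+1/82944 t=3:−1/207360 t=4:+1/4147200 = 1/345600
3j²(6 5 7; 0 0 0) = Δ·Π!·Σ² = 420/46189  (sign -1)
sum: t=0:+1/4354560 t=1:−1/414720 t=2:+1/345600 t=3:−1/2488320 = 1/3225600
3j²(6 5 7; -1 -2 3) = Δ·Π!·Σ² = 81/92378  (sign +1)
combine: 4πI² = 2145·420/46189·81/92378 = 255150/14919047
take √, sign -1: I = -0.03689116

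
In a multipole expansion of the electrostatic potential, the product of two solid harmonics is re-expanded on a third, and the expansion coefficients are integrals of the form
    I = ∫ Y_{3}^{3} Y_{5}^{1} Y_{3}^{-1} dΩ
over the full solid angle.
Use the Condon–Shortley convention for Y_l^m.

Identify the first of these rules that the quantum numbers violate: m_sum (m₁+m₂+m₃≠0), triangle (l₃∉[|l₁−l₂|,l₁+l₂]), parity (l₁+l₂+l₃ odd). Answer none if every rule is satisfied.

m_sum

m₁+m₂+m₃ = 3 + 1 − 1 = 3  ✗
triangle: |3−5|=2 ≤ l₃=3 ≤ 3+5=8
parity: l₁+l₂+l₃ = 11 is odd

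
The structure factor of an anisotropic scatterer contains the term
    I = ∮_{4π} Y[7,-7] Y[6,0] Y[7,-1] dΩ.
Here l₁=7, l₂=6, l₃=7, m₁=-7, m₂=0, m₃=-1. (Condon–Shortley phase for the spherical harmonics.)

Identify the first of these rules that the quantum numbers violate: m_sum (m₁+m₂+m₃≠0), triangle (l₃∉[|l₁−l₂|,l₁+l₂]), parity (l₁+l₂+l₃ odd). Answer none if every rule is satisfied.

m_sum

azimuthal sum: -7 + 0 − 1 = -8  ✗
1 ≤ 7 ≤ 13 (triangle on l)
L = 7 + 6 + 7 = 20 (even)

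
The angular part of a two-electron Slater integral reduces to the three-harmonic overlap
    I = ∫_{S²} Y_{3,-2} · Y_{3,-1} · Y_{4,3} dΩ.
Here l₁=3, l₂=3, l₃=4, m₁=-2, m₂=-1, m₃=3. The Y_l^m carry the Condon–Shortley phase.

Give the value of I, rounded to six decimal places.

-0.095955

Checks pass: Σm=0; 10 even; l₃=4∈[0,6].
(2·3+1)(2·3+1)(2·4+1) = 441
Δ: 2! 4! 4! / 11! → 1/34650
sum: t=0:+1/72 t=1:−1/16 t=2:+1/72 = -5/144
3j²(3 3 4; 0 0 0) = Δ·Π!·Σ² = 2/77  (sign -1)
sum: t=1:−1/144 t=2:+1/288 = -1/288
3j²(3 3 4; -2 -1 3) = Δ·Π!·Σ² = 1/99  (sign +1)
combine: 4πI² = 441·2/77·1/99 = 14/121
take √, sign -1: I = -0.09595473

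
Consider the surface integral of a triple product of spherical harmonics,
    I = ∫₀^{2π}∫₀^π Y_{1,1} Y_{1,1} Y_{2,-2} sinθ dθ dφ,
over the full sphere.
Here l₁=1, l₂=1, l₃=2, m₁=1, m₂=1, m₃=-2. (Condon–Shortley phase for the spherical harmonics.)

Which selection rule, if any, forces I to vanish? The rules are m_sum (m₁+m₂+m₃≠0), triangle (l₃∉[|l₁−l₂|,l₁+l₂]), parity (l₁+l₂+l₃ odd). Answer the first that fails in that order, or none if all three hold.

none

m₁+m₂+m₃ = 1 + 1 − 2 = 0  ✓
triangle: |1−1|=0 ≤ l₃=2 ≤ 1+1=2  ✓
parity: l₁+l₂+l₃ = 4 is even  ✓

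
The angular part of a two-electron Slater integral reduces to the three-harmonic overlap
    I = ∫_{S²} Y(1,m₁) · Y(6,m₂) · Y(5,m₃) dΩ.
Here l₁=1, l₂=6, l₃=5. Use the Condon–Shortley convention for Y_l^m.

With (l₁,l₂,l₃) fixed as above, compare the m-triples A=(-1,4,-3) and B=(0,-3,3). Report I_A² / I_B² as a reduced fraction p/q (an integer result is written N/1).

Same 1,6,5: normalisation and zero-m 3j drop out of the ratio.
A: Δ: 2! 0! 10! / 13! → 1/858; sum: t=2:+1/161280 = 1/161280; 3j²(1 6 5; -1 4 -3) = Δ·Π!·Σ² = 15/286  (sign +1)
B: Δ: 2! 0! 10! / 13! → 1/858; sum: t=1:−1/80640 = -1/80640; 3j²(1 6 5; 0 -3 3) = Δ·Π!·Σ² = 9/286  (sign -1)
I_A²/I_B² = (15/286)/(9/286) = 5/3

5/3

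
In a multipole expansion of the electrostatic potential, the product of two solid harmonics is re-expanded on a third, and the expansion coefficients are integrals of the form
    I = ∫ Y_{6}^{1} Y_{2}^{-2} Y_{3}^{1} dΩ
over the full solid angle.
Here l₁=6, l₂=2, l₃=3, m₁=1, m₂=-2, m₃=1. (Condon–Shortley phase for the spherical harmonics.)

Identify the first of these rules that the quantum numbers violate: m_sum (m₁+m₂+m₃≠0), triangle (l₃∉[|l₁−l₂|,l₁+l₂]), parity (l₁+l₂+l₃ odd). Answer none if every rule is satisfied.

Σmᵢ = 0  ✓
l₃∈[|l₁−l₂|,l₁+l₂]=[4,8], have l₃=3  ✗
Σlᵢ = 11 ⇒ odd

triangle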